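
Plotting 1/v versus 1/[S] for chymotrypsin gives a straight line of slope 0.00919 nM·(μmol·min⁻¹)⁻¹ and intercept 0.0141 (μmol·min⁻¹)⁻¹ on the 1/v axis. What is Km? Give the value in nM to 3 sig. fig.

y-intercept = 1/Vmax ⇒ Vmax = 70.9 μmol·min⁻¹; slope = Km/Vmax ⇒ Km = slope × Vmax.
Km = 0.00919 × 70.9 = 0.652 nM.

0.652 nM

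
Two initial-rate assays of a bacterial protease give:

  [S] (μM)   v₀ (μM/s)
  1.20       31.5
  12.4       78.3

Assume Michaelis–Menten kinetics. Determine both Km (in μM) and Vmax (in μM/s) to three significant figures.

From v = Vmax[S]/(Km+[S]), each point gives Vmax = v(Km+[S])/[S].
Equating: 31.5(Km+1.20)/1.20 = 78.3(Km+12.4)/12.4.
26.25·Km + 31.5 = 6.315·Km + 78.3, so (26.25 − 6.315)·Km = 78.3 − 31.5.
Km = 46.80/19.94 = 2.35 μM; then Vmax = 31.5(2.35+1.20)/1.20 = 93.1 μM/s.

Km = 2.35 μM; Vmax = 93.1 μM/s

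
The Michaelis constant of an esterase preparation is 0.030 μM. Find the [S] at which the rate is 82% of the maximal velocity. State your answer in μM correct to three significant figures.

0.137 μM

v/Vmax = [S]/(Km+[S]) = 0.82, so [S] = Km·0.82/(1 − 0.82) = 0.030 × 4.556.
[S] = 0.137 μM.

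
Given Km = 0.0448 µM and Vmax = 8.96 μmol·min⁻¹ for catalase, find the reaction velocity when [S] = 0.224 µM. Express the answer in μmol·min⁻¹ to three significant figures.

7.47 μmol·min⁻¹

v = Vmax·[S]/(Km + [S]) = 8.96 × 0.224 / (0.0448 + 0.224)
  = 2.007 / 0.2688 = 7.47 μmol·min⁻¹.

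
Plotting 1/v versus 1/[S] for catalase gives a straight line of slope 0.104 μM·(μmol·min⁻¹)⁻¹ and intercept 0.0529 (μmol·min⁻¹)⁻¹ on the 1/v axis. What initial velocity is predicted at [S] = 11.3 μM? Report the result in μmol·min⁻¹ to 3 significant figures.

16.1 μmol·min⁻¹

The y-intercept is 1/Vmax, so Vmax = 1/0.0529 = 18.9 μmol·min⁻¹.
The slope is Km/Vmax, so Km = 0.104 × 18.9 = 1.97 μM.
Then v = 18.9 × 11.3/(1.97 + 11.3) = 16.1 μmol·min⁻¹.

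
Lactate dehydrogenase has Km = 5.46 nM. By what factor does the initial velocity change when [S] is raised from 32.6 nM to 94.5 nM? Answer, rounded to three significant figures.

1.10

Since Vmax cancels, v₂/v₁ = [S]₂(Km+[S]₁) / [S]₁(Km+[S]₂).
= 94.5×(5.46+32.6) / (32.6×(5.46+94.5)) = 3597/3259 = 1.10.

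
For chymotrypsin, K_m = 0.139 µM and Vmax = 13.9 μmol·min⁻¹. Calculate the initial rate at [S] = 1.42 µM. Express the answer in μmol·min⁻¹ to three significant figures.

[S]/(Km+[S]) = 1.42/1.559 = 0.9108, the fractional saturation.
v = 0.9108 × Vmax = 0.9108 × 13.9 = 12.7 μmol·min⁻¹.

12.7 μmol·min⁻¹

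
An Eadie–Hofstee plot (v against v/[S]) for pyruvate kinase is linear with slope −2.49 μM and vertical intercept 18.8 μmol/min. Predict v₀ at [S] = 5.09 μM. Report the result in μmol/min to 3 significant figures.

In the Eadie–Hofstee form v = Vmax − Km·(v/[S]), the slope is −Km and the intercept is Vmax, so Km = 2.49 μM and Vmax = 18.8 μmol/min.
v = 18.8 × 5.09/(2.49 + 5.09) = 12.6 μmol/min.

12.6 μmol/min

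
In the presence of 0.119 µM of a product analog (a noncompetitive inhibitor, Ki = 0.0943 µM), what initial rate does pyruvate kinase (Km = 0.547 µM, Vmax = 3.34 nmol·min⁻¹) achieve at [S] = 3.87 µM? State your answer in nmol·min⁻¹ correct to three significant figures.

1.29 nmol·min⁻¹

α = 1 + [I]/Ki = 1 + 0.119/0.0943 = 2.262.
For a noncompetitive inhibitor, Vmax is reduced to Vmax/α while Km is unchanged: Km,app = 0.547 µM, Vmax,app = 1.48 nmol·min⁻¹.
v = Vmax,app·[S]/(Km,app + [S]) = 1.48 × 3.87/(0.547 + 3.87) = 1.29 nmol·min⁻¹.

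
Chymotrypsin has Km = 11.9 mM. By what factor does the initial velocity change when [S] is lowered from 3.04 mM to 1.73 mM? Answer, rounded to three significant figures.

Since Vmax cancels, v₂/v₁ = [S]₂(Km+[S]₁) / [S]₁(Km+[S]₂).
= 1.73×(11.9+3.04) / (3.04×(11.9+1.73)) = 25.85/41.44 = 0.624.

0.624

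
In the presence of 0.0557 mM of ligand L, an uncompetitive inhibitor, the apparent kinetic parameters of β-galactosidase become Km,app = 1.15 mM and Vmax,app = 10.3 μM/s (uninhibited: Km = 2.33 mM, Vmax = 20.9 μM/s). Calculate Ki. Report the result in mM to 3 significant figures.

0.0541 mM

Uncompetitive: Vmax,app = Vmax/α (and Km,app = Km/α) with α = 1 + [I]/Ki.
α = Vmax/Vmax,app = 20.9/10.3 = 2.029.
Since α = 1 + [I]/Ki, [I]/Ki = 2.029 − 1 = 1.029 and Ki = 0.0557/1.029 = 0.0541 mM.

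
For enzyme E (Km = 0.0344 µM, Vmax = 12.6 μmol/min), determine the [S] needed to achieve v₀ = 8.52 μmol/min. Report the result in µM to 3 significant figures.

0.0718 µM

The required fractional saturation is v/Vmax = 8.52/12.6 = 0.6762.
Then [S]/(Km+[S]) = 0.6762 ⇒ [S] = 0.0344 × 0.6762/(1 − 0.6762) = 0.0718 µM.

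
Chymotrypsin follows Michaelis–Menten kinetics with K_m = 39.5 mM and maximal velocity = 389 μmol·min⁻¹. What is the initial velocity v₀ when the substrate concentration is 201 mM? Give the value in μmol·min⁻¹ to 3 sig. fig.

v = Vmax·[S]/(Km + [S]) = 389 × 201 / (39.5 + 201)
  = 78190 / 240.5 = 325 μmol·min⁻¹.

325 μmol·min⁻¹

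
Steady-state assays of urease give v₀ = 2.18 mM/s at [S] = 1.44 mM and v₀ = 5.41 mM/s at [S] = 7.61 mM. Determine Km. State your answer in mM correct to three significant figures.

In reciprocal form, 1/v = (Km/Vmax)·(1/[S]) + 1/Vmax. The two points give (1/[S], 1/v) = (0.6944, 0.4587) and (0.1314, 0.1848).
Slope = (0.4587 − 0.1848)/(0.6944 − 0.1314) = 0.4864; intercept = 0.4587 − 0.4864×0.6944 = 0.1209.
Vmax = 1/intercept = 8.27 mM/s; Km = slope × Vmax = 0.4864 × 8.27 = 4.02 mM.

4.02 mM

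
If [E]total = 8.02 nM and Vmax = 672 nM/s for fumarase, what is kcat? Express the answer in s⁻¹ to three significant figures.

83.8 s⁻¹

kcat = Vmax/[E]total = 672 nM/s / 8.02 nM = 83.8 s⁻¹.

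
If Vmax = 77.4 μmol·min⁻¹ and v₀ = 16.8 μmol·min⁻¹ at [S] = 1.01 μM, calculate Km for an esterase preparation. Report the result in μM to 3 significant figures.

v/Vmax = 16.8/77.4 = 0.2171 = [S]/(Km+[S]).
So Km + [S] = [S]/0.2171 = 4.653 μM, giving Km = 4.653 − 1.01 = 3.64 μM.

3.64 μM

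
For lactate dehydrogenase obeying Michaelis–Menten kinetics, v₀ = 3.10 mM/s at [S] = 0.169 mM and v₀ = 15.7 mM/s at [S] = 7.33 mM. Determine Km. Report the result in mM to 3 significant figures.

From v = Vmax[S]/(Km+[S]), each point gives Vmax = v(Km+[S])/[S].
Equating: 3.10(Km+0.169)/0.169 = 15.7(Km+7.33)/7.33.
18.34·Km + 3.10 = 2.142·Km + 15.7, so (18.34 − 2.142)·Km = 15.7 − 3.10.
Km = 12.60/16.20 = 0.778 mM; then Vmax = 3.10(0.778+0.169)/0.169 = 17.4 mM/s.

0.778 mM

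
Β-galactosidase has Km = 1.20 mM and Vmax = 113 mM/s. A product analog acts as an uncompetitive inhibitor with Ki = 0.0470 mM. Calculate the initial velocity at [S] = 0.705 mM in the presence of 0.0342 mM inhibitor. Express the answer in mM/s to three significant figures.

α = 1 + [I]/Ki = 1 + 0.0342/0.0470 = 1.728.
For an uncompetitive inhibitor, both parameters are divided by α, giving Vmax/α and Km/α: Km,app = 0.695 mM, Vmax,app = 65.4 mM/s.
v = Vmax,app·[S]/(Km,app + [S]) = 65.4 × 0.705/(0.695 + 0.705) = 32.9 mM/s.

32.9 mM/s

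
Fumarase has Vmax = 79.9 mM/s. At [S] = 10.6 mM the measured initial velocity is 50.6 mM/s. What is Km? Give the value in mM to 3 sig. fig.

v/Vmax = 50.6/79.9 = 0.6333 = [S]/(Km+[S]).
So Km + [S] = [S]/0.6333 = 16.74 mM, giving Km = 16.74 − 10.6 = 6.14 mM.

6.14 mM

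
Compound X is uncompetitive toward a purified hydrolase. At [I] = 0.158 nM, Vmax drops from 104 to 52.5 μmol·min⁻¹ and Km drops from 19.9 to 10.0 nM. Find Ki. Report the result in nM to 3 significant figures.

Uncompetitive: Vmax,app = Vmax/α (and Km,app = Km/α) with α = 1 + [I]/Ki.
α = Vmax/Vmax,app = 104/52.5 = 1.981.
Ki = [I]/(α − 1) = 0.158/0.9810 = 0.161 nM.

0.161 nM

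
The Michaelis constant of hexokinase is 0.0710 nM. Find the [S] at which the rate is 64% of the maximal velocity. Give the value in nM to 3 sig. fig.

v/Vmax = [S]/(Km+[S]) = 0.64, so [S] = Km·0.64/(1 − 0.64) = 0.0710 × 1.778.
[S] = 0.126 nM.

0.126 nM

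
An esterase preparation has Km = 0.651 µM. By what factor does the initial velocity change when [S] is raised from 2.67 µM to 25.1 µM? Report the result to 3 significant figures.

1.21

The fractional saturations are [S]/(Km+[S]) = 2.67/3.321 = 0.8040 and 25.1/25.75 = 0.9747.
v₂/v₁ is just their ratio: 0.9747/0.8040 = 1.21.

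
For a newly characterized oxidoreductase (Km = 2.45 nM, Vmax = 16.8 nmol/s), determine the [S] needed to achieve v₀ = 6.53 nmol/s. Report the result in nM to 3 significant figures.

The required fractional saturation is v/Vmax = 6.53/16.8 = 0.3887.
Then [S]/(Km+[S]) = 0.3887 ⇒ [S] = 2.45 × 0.3887/(1 − 0.3887) = 1.56 nM.

1.56 nM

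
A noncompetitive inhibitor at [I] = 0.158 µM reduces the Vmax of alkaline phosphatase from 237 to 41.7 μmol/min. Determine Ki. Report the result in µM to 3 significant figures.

0.0337 µM

Noncompetitive: Vmax,app = Vmax/α with α = 1 + [I]/Ki.
α = Vmax/Vmax,app = 237/41.7 = 5.683.
Since α = 1 + [I]/Ki, [I]/Ki = 5.683 − 1 = 4.683 and Ki = 0.158/4.683 = 0.0337 µM.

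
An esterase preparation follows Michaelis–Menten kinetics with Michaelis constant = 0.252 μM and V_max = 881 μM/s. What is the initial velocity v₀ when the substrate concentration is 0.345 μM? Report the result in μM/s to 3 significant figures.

v = Vmax·[S]/(Km + [S]) = 881 × 0.345 / (0.252 + 0.345)
  = 303.9 / 0.5970 = 509 μM/s.

509 μM/s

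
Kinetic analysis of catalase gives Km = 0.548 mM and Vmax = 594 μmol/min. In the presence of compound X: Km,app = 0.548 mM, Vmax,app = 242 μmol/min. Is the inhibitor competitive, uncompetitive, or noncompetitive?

noncompetitive

Vmax decreases (594 → 242 μmol/min) while Km is unchanged — pure noncompetitive inhibition.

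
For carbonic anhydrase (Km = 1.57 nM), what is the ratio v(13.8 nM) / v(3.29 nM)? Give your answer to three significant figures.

The fractional saturations are [S]/(Km+[S]) = 3.29/4.860 = 0.6770 and 13.8/15.37 = 0.8979.
v₂/v₁ is just their ratio: 0.8979/0.6770 = 1.33.

1.33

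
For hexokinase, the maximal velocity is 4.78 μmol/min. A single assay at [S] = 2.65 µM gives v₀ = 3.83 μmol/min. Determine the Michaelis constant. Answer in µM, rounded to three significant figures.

v/Vmax = 3.83/4.78 = 0.8013 = [S]/(Km+[S]).
So Km + [S] = [S]/0.8013 = 3.307 µM, giving Km = 3.307 − 2.65 = 0.657 µM.

0.657 µM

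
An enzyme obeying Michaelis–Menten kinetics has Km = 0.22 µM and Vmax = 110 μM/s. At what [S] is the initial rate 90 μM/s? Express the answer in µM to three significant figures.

0.990 µM

Rearranging v = Vmax[S]/(Km+[S]) gives [S] = Km·v/(Vmax − v).
[S] = 0.22 × 90 / (110 − 90) = 19.80/20.00 = 0.990 µM.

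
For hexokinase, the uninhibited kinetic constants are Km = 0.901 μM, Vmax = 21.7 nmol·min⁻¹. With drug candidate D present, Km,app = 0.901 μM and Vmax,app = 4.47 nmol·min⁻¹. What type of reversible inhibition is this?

Vmax decreases (21.7 → 4.47 nmol·min⁻¹) while Km is unchanged — pure noncompetitive inhibition.

noncompetitive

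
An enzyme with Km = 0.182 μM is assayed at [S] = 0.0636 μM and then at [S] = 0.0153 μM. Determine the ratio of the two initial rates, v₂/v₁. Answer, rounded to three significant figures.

The fractional saturations are [S]/(Km+[S]) = 0.0636/0.2456 = 0.2590 and 0.0153/0.1973 = 0.07755.
v₂/v₁ is just their ratio: 0.07755/0.2590 = 0.299.

0.299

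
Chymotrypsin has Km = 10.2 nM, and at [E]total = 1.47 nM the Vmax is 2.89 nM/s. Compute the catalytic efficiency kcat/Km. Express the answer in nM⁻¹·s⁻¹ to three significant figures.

0.193 nM⁻¹·s⁻¹

kcat = Vmax/[E]total = 2.89/1.47 = 1.97 s⁻¹.
kcat/Km = 1.97/10.2 = 0.193 nM⁻¹·s⁻¹.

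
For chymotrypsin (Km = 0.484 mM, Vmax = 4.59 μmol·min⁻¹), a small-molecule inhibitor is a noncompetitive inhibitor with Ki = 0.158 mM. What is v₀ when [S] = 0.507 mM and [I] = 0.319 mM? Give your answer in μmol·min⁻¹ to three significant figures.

0.778 μmol·min⁻¹

α = 1 + [I]/Ki = 1 + 0.319/0.158 = 3.019.
For a noncompetitive inhibitor, Vmax is reduced to Vmax/α while Km is unchanged: Km,app = 0.484 mM, Vmax,app = 1.52 μmol·min⁻¹.
v = Vmax,app·[S]/(Km,app + [S]) = 1.52 × 0.507/(0.484 + 0.507) = 0.778 μmol·min⁻¹.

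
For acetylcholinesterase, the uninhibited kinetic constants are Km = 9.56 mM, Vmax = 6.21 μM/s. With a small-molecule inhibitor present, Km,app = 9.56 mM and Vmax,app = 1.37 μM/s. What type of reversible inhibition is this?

Vmax decreases (6.21 → 1.37 μM/s) while Km is unchanged — pure noncompetitive inhibition.

noncompetitive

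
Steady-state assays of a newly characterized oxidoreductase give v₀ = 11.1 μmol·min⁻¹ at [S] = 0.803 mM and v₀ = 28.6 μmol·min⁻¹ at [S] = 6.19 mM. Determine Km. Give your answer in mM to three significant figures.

1.90 mM

In reciprocal form, 1/v = (Km/Vmax)·(1/[S]) + 1/Vmax. The two points give (1/[S], 1/v) = (1.245, 0.09009) and (0.1616, 0.03497).
Slope = (0.09009 − 0.03497)/(1.245 − 0.1616) = 0.05086; intercept = 0.09009 − 0.05086×1.245 = 0.02675.
Vmax = 1/intercept = 37.4 μmol·min⁻¹; Km = slope × Vmax = 0.05086 × 37.4 = 1.90 mM.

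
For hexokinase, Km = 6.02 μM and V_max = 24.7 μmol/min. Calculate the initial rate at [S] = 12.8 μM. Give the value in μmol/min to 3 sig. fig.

16.8 μmol/min

[S]/(Km+[S]) = 12.8/18.82 = 0.6801, the fractional saturation.
v = 0.6801 × Vmax = 0.6801 × 24.7 = 16.8 μmol/min.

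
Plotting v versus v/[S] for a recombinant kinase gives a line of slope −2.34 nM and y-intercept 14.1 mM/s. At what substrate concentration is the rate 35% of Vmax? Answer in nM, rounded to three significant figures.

1.26 nM

The Eadie–Hofstee slope gives Km = 2.34 nM (slope = −Km).
v/Vmax = [S]/(Km+[S]) = 0.35 ⇒ [S] = Km·0.35/(1−0.35) = 2.34 × 0.5385 = 1.26 nM.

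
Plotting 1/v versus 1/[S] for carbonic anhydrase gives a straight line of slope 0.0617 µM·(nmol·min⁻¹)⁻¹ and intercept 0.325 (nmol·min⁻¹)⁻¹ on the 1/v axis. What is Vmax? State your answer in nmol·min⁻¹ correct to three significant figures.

The y-intercept of a Lineweaver–Burk plot equals 1/Vmax, so Vmax = 1/0.325 = 3.08 nmol·min⁻¹.

3.08 nmol·min⁻¹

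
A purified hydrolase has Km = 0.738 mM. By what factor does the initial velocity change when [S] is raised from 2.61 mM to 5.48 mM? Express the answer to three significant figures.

1.13

Since Vmax cancels, v₂/v₁ = [S]₂(Km+[S]₁) / [S]₁(Km+[S]₂).
= 5.48×(0.738+2.61) / (2.61×(0.738+5.48)) = 18.35/16.23 = 1.13.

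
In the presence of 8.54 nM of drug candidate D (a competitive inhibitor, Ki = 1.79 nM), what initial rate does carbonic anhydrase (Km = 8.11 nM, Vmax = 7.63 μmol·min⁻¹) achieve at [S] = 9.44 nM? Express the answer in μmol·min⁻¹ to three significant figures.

1.28 μmol·min⁻¹

With α = 1 + [I]/Ki = 1 + 8.54/1.79 = 5.771, the competitive rate law is v = Vmax[S] / (αKm + [S]).
v = 7.63×9.44 / (5.771×8.11 + 9.44) = 72.03/56.24 = 1.28 μmol·min⁻¹.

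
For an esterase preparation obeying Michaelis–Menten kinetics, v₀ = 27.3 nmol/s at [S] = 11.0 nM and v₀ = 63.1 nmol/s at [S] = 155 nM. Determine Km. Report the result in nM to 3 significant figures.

From v = Vmax[S]/(Km+[S]), each point gives Vmax = v(Km+[S])/[S].
Equating: 27.3(Km+11.0)/11.0 = 63.1(Km+155)/155.
2.482·Km + 27.3 = 0.4071·Km + 63.1, so (2.482 − 0.4071)·Km = 63.1 − 27.3.
Km = 35.80/2.075 = 17.3 nM; then Vmax = 27.3(17.3+11.0)/11.0 = 70.1 nmol/s.

17.3 nM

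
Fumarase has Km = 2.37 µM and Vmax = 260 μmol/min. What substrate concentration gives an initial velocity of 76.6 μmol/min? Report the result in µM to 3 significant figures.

The required fractional saturation is v/Vmax = 76.6/260 = 0.2946.
Then [S]/(Km+[S]) = 0.2946 ⇒ [S] = 2.37 × 0.2946/(1 − 0.2946) = 0.990 µM.

0.990 µM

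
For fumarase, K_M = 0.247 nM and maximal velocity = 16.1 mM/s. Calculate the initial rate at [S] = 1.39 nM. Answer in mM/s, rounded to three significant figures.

[S]/(Km+[S]) = 1.39/1.637 = 0.8491, the fractional saturation.
v = 0.8491 × Vmax = 0.8491 × 16.1 = 13.7 mM/s.

13.7 mM/s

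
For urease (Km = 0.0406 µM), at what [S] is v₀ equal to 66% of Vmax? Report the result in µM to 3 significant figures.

0.0788 µM

v/Vmax = [S]/(Km+[S]) = 0.66, so [S] = Km·0.66/(1 − 0.66) = 0.0406 × 1.941.
[S] = 0.0788 µM.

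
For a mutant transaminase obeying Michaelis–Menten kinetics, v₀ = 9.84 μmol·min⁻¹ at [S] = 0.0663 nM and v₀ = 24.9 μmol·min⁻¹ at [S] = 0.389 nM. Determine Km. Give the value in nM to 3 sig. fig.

0.178 nM

From v = Vmax[S]/(Km+[S]), each point gives Vmax = v(Km+[S])/[S].
Equating: 9.84(Km+0.0663)/0.0663 = 24.9(Km+0.389)/0.389.
148.4·Km + 9.84 = 64.01·Km + 24.9, so (148.4 − 64.01)·Km = 24.9 − 9.84.
Km = 15.06/84.41 = 0.178 nM; then Vmax = 9.84(0.178+0.0663)/0.0663 = 36.3 μmol·min⁻¹.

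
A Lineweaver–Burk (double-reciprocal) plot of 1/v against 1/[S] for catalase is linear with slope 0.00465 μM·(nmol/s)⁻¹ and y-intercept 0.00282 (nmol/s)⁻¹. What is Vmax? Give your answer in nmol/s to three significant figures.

355 nmol/s

The y-intercept of a Lineweaver–Burk plot equals 1/Vmax, so Vmax = 1/0.00282 = 355 nmol/s.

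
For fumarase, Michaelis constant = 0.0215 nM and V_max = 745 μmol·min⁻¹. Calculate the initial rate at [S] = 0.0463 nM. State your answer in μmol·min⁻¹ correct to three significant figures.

509 μmol·min⁻¹

[S]/(Km+[S]) = 0.0463/0.06780 = 0.6829, the fractional saturation.
v = 0.6829 × Vmax = 0.6829 × 745 = 509 μmol·min⁻¹.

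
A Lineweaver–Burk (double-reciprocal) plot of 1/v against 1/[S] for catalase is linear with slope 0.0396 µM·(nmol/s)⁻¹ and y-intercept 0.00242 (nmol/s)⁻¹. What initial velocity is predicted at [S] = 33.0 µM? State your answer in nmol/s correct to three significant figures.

276 nmol/s

The y-intercept is 1/Vmax, so Vmax = 1/0.00242 = 413 nmol/s.
The slope is Km/Vmax, so Km = 0.0396 × 413 = 16.4 µM.
Then v = 413 × 33.0/(16.4 + 33.0) = 276 nmol/s.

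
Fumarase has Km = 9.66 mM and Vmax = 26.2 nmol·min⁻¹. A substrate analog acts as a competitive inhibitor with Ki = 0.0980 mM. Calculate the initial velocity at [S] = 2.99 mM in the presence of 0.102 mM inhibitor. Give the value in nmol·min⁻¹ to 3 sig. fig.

3.45 nmol·min⁻¹

With α = 1 + [I]/Ki = 1 + 0.102/0.0980 = 2.041, the competitive rate law is v = Vmax[S] / (αKm + [S]).
v = 26.2×2.99 / (2.041×9.66 + 2.99) = 78.34/22.70 = 3.45 nmol·min⁻¹.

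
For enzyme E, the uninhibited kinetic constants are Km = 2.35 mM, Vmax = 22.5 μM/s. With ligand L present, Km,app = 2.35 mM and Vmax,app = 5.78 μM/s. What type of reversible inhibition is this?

Vmax decreases (22.5 → 5.78 μM/s) while Km is unchanged — pure noncompetitive inhibition.

noncompetitive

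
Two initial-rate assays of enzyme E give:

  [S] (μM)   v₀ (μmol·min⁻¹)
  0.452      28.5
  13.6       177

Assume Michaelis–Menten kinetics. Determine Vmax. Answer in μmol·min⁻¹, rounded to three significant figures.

216 μmol·min⁻¹

In reciprocal form, 1/v = (Km/Vmax)·(1/[S]) + 1/Vmax. The two points give (1/[S], 1/v) = (2.212, 0.03509) and (0.07353, 0.005650).
Slope = (0.03509 − 0.005650)/(2.212 − 0.07353) = 0.01376; intercept = 0.03509 − 0.01376×2.212 = 0.004638.
Vmax = 1/intercept = 216 μmol·min⁻¹; Km = slope × Vmax = 0.01376 × 216 = 2.97 μM.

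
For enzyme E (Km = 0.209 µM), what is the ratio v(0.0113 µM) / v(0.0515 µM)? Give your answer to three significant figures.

The fractional saturations are [S]/(Km+[S]) = 0.0515/0.2605 = 0.1977 and 0.0113/0.2203 = 0.05129.
v₂/v₁ is just their ratio: 0.05129/0.1977 = 0.259.

0.259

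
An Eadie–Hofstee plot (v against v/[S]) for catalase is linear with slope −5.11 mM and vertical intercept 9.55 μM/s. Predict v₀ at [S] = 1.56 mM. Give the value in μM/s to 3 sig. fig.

In the Eadie–Hofstee form v = Vmax − Km·(v/[S]), the slope is −Km and the intercept is Vmax, so Km = 5.11 mM and Vmax = 9.55 μM/s.
v = 9.55 × 1.56/(5.11 + 1.56) = 2.23 μM/s.

2.23 μM/s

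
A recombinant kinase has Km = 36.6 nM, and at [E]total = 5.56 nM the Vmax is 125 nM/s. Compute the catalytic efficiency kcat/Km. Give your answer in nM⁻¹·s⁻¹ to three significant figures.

kcat = Vmax/[E]total = 125/5.56 = 22.5 s⁻¹.
kcat/Km = 22.5/36.6 = 0.614 nM⁻¹·s⁻¹.

0.614 nM⁻¹·s⁻¹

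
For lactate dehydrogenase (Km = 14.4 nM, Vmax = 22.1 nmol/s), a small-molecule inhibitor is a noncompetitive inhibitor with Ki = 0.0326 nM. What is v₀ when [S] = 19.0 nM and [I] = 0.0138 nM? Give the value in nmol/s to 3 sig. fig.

With α = 1 + [I]/Ki = 1 + 0.0138/0.0326 = 1.423, the noncompetitive rate law is v = (Vmax/α)·[S] / (Km + [S]).
v = (22.1/1.423)×19.0 / (14.4 + 19.0) = 295.0/33.40 = 8.83 nmol/s.

8.83 nmol/s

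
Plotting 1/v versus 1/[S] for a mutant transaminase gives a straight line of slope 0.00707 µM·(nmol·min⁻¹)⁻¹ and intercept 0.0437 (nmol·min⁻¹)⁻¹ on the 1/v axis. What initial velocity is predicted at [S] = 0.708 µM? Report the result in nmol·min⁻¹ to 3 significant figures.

18.6 nmol·min⁻¹

The y-intercept is 1/Vmax, so Vmax = 1/0.0437 = 22.9 nmol·min⁻¹.
The slope is Km/Vmax, so Km = 0.00707 × 22.9 = 0.162 µM.
Then v = 22.9 × 0.708/(0.162 + 0.708) = 18.6 nmol·min⁻¹.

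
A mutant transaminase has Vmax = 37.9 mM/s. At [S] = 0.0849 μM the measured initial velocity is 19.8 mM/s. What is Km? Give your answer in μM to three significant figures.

0.0776 μM

v/Vmax = 19.8/37.9 = 0.5224 = [S]/(Km+[S]).
So Km + [S] = [S]/0.5224 = 0.1625 μM, giving Km = 0.1625 − 0.0849 = 0.0776 μM.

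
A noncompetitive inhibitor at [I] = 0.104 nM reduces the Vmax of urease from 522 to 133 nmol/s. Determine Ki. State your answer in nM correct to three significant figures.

0.0356 nM

Noncompetitive: Vmax,app = Vmax/α with α = 1 + [I]/Ki.
α = Vmax/Vmax,app = 522/133 = 3.925.
Ki = [I]/(α − 1) = 0.104/2.925 = 0.0356 nM.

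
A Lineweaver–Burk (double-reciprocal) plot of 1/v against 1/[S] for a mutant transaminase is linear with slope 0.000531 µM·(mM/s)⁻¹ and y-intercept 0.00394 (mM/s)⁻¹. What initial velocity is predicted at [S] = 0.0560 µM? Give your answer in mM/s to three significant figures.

The y-intercept is 1/Vmax, so Vmax = 1/0.00394 = 254 mM/s.
The slope is Km/Vmax, so Km = 0.000531 × 254 = 0.135 µM.
Then v = 254 × 0.0560/(0.135 + 0.0560) = 74.5 mM/s.

74.5 mM/s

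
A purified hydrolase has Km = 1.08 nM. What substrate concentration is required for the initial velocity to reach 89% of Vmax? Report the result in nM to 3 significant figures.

8.74 nM

v/Vmax = [S]/(Km+[S]) = 0.89, so [S] = Km·0.89/(1 − 0.89) = 1.08 × 8.091.
[S] = 8.74 nM.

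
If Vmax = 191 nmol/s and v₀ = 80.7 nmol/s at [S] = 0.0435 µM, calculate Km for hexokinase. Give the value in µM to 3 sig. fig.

From v = Vmax[S]/(Km+[S]), Km = [S](Vmax − v)/v.
Km = 0.0435 × (191 − 80.7) / 80.7 = 4.798/80.7 = 0.0595 µM.

0.0595 µM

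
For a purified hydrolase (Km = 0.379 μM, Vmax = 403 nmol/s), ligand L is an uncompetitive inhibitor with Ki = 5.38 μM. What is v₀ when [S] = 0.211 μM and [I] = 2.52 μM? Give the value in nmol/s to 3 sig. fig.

With α = 1 + [I]/Ki = 1 + 2.52/5.38 = 1.468, the uncompetitive rate law is v = (Vmax/α)·[S] / (Km/α + [S]).
v = (403/1.468)×0.211 / (0.379/1.468 + 0.211) = 57.91/0.4691 = 123 nmol/s.

123 nmol/s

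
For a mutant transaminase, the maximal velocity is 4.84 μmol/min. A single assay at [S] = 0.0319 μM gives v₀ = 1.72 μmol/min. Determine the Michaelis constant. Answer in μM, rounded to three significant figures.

0.0579 μM

From v = Vmax[S]/(Km+[S]), Km = [S](Vmax − v)/v.
Km = 0.0319 × (4.84 − 1.72) / 1.72 = 0.09953/1.72 = 0.0579 μM.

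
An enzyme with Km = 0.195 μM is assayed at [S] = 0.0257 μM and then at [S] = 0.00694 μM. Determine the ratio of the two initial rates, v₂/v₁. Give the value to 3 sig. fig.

Since Vmax cancels, v₂/v₁ = [S]₂(Km+[S]₁) / [S]₁(Km+[S]₂).
= 0.00694×(0.195+0.0257) / (0.0257×(0.195+0.00694)) = 0.001532/0.005190 = 0.295.

0.295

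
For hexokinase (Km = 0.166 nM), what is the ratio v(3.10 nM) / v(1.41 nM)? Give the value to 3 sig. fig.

1.06

The fractional saturations are [S]/(Km+[S]) = 1.41/1.576 = 0.8947 and 3.10/3.266 = 0.9492.
v₂/v₁ is just their ratio: 0.9492/0.8947 = 1.06.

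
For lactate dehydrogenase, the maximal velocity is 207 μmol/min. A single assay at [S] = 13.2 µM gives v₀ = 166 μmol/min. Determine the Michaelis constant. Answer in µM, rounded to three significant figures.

3.26 µM

v/Vmax = 166/207 = 0.8019 = [S]/(Km+[S]).
So Km + [S] = [S]/0.8019 = 16.46 µM, giving Km = 16.46 − 13.2 = 3.26 µM.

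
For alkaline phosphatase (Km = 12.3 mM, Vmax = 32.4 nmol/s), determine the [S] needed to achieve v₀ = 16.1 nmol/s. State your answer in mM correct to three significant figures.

The required fractional saturation is v/Vmax = 16.1/32.4 = 0.4969.
Then [S]/(Km+[S]) = 0.4969 ⇒ [S] = 12.3 × 0.4969/(1 − 0.4969) = 12.1 mM.

12.1 mM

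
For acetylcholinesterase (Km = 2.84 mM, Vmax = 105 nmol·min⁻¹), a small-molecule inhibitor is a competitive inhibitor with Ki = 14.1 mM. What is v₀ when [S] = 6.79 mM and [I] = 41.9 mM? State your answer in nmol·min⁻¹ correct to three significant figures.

With α = 1 + [I]/Ki = 1 + 41.9/14.1 = 3.972, the competitive rate law is v = Vmax[S] / (αKm + [S]).
v = 105×6.79 / (3.972×2.84 + 6.79) = 713.0/18.07 = 39.5 nmol·min⁻¹.

39.5 nmol·min⁻¹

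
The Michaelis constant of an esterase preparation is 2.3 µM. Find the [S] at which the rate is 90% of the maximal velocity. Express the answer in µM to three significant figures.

v/Vmax = [S]/(Km+[S]) = 0.9, so [S] = Km·0.9/(1 − 0.9) = 2.3 × 9.000.
[S] = 20.7 µM.

20.7 µM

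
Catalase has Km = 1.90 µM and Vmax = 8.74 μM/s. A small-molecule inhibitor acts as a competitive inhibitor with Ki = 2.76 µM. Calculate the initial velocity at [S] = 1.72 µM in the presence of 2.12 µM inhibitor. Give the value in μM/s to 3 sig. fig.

α = 1 + [I]/Ki = 1 + 2.12/2.76 = 1.768.
For a competitive inhibitor, Vmax is unchanged and the apparent Km becomes α·Km: Km,app = 3.36 µM, Vmax,app = 8.74 μM/s.
v = Vmax,app·[S]/(Km,app + [S]) = 8.74 × 1.72/(3.36 + 1.72) = 2.96 μM/s.

2.96 μM/s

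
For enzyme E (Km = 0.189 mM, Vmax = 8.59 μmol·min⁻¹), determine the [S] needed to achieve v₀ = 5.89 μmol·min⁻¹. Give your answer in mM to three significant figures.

0.412 mM

The required fractional saturation is v/Vmax = 5.89/8.59 = 0.6857.
Then [S]/(Km+[S]) = 0.6857 ⇒ [S] = 0.189 × 0.6857/(1 − 0.6857) = 0.412 mM.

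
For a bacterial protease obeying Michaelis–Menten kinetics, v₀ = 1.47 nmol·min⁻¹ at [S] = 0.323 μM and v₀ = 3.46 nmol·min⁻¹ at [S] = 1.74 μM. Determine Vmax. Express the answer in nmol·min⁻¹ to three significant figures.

From v = Vmax[S]/(Km+[S]), each point gives Vmax = v(Km+[S])/[S].
Equating: 1.47(Km+0.323)/0.323 = 3.46(Km+1.74)/1.74.
4.551·Km + 1.47 = 1.989·Km + 3.46, so (4.551 − 1.989)·Km = 3.46 − 1.47.
Km = 1.990/2.563 = 0.777 μM; then Vmax = 1.47(0.777+0.323)/0.323 = 5.00 nmol·min⁻¹.

5.00 nmol·min⁻¹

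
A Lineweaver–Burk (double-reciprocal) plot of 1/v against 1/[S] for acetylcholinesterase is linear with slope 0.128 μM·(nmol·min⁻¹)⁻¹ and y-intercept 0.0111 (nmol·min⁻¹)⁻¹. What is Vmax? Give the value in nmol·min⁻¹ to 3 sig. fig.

The y-intercept of a Lineweaver–Burk plot equals 1/Vmax, so Vmax = 1/0.0111 = 90.1 nmol·min⁻¹.

90.1 nmol·min⁻¹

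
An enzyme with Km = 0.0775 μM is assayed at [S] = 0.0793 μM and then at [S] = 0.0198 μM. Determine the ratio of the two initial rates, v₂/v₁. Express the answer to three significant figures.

Since Vmax cancels, v₂/v₁ = [S]₂(Km+[S]₁) / [S]₁(Km+[S]₂).
= 0.0198×(0.0775+0.0793) / (0.0793×(0.0775+0.0198)) = 0.003105/0.007716 = 0.402.

0.402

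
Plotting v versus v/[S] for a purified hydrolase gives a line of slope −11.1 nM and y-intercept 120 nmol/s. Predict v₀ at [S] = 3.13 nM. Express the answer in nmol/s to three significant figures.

In the Eadie–Hofstee form v = Vmax − Km·(v/[S]), the slope is −Km and the intercept is Vmax, so Km = 11.1 nM and Vmax = 120 nmol/s.
v = 120 × 3.13/(11.1 + 3.13) = 26.4 nmol/s.

26.4 nmol/s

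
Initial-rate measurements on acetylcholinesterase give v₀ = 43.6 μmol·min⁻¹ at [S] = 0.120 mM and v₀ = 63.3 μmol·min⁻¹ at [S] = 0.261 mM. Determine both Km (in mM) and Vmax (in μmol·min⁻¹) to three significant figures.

In reciprocal form, 1/v = (Km/Vmax)·(1/[S]) + 1/Vmax. The two points give (1/[S], 1/v) = (8.333, 0.02294) and (3.831, 0.01580).
Slope = (0.02294 − 0.01580)/(8.333 − 3.831) = 0.001586; intercept = 0.02294 − 0.001586×8.333 = 0.009723.
Vmax = 1/intercept = 103 μmol·min⁻¹; Km = slope × Vmax = 0.001586 × 103 = 0.163 mM.

Km = 0.163 mM; Vmax = 103 μmol·min⁻¹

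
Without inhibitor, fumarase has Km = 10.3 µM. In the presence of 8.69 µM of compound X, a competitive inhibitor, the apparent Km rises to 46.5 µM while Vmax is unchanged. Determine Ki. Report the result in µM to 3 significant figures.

Competitive: Km,app = α·Km with α = 1 + [I]/Ki.
α = Km,app/Km = 46.5/10.3 = 4.515.
Ki = [I]/(α − 1) = 8.69/3.515 = 2.47 µM.

2.47 µM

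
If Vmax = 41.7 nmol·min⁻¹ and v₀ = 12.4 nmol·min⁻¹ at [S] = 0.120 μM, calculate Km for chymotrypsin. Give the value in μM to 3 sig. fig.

v/Vmax = 12.4/41.7 = 0.2974 = [S]/(Km+[S]).
So Km + [S] = [S]/0.2974 = 0.4035 μM, giving Km = 0.4035 − 0.120 = 0.284 μM.

0.284 μM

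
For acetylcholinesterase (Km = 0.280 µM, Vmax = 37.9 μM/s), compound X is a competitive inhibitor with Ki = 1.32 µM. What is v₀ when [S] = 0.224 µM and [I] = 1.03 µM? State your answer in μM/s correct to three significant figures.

With α = 1 + [I]/Ki = 1 + 1.03/1.32 = 1.780, the competitive rate law is v = Vmax[S] / (αKm + [S]).
v = 37.9×0.224 / (1.780×0.280 + 0.224) = 8.490/0.7225 = 11.8 μM/s.

11.8 μM/s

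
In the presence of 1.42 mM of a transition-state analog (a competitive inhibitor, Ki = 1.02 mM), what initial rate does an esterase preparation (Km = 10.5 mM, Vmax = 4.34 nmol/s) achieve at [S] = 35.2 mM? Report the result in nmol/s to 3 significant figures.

With α = 1 + [I]/Ki = 1 + 1.42/1.02 = 2.392, the competitive rate law is v = Vmax[S] / (αKm + [S]).
v = 4.34×35.2 / (2.392×10.5 + 35.2) = 152.8/60.32 = 2.53 nmol/s.

2.53 nmol/s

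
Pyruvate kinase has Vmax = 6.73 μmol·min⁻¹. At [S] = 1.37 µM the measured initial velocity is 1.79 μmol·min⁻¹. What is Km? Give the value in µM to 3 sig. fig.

From v = Vmax[S]/(Km+[S]), Km = [S](Vmax − v)/v.
Km = 1.37 × (6.73 − 1.79) / 1.79 = 6.768/1.79 = 3.78 µM.

3.78 µM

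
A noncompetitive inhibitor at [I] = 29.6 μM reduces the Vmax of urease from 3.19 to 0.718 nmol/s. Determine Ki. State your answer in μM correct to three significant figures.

8.60 μM

Noncompetitive: Vmax,app = Vmax/α with α = 1 + [I]/Ki.
α = Vmax/Vmax,app = 3.19/0.718 = 4.443.
Since α = 1 + [I]/Ki, [I]/Ki = 4.443 − 1 = 3.443 and Ki = 29.6/3.443 = 8.60 μM.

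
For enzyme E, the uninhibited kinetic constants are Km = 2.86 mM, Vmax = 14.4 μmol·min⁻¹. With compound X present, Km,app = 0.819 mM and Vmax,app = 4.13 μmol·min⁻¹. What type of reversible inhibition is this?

Both Km and Vmax decrease by the same factor (~3.49-fold) — characteristic of uncompetitive inhibition.

uncompetitive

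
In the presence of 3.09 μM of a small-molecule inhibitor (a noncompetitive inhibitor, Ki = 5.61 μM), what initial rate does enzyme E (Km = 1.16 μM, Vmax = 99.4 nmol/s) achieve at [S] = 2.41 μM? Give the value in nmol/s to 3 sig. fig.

α = 1 + [I]/Ki = 1 + 3.09/5.61 = 1.551.
For a noncompetitive inhibitor, Vmax is reduced to Vmax/α while Km is unchanged: Km,app = 1.16 μM, Vmax,app = 64.1 nmol/s.
v = Vmax,app·[S]/(Km,app + [S]) = 64.1 × 2.41/(1.16 + 2.41) = 43.3 nmol/s.

43.3 nmol/s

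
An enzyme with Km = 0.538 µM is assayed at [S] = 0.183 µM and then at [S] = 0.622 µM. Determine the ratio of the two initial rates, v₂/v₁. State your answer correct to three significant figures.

The fractional saturations are [S]/(Km+[S]) = 0.183/0.7210 = 0.2538 and 0.622/1.160 = 0.5362.
v₂/v₁ is just their ratio: 0.5362/0.2538 = 2.11.

2.11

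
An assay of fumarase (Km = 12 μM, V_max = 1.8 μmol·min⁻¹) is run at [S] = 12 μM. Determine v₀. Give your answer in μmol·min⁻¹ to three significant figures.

0.900 μmol·min⁻¹

v = Vmax·[S]/(Km + [S]) = 1.8 × 12 / (12 + 12)
  = 21.60 / 24.00 = 0.900 μmol·min⁻¹.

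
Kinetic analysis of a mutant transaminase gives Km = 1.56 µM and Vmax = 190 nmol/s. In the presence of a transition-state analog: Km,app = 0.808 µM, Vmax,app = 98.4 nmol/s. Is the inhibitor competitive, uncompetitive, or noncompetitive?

uncompetitive

Both Km and Vmax decrease by the same factor (~1.93-fold) — characteristic of uncompetitive inhibition.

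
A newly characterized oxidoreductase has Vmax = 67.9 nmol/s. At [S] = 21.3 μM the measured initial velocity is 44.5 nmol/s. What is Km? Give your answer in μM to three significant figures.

v/Vmax = 44.5/67.9 = 0.6554 = [S]/(Km+[S]).
So Km + [S] = [S]/0.6554 = 32.50 μM, giving Km = 32.50 − 21.3 = 11.2 μM.

11.2 μM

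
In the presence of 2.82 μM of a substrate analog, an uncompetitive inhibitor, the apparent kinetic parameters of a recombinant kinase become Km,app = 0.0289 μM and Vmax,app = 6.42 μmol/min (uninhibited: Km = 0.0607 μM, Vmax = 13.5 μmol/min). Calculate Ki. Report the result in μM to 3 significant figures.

Uncompetitive: Vmax,app = Vmax/α (and Km,app = Km/α) with α = 1 + [I]/Ki.
α = Vmax/Vmax,app = 13.5/6.42 = 2.103.
Ki = [I]/(α − 1) = 2.82/1.103 = 2.56 μM.

2.56 μM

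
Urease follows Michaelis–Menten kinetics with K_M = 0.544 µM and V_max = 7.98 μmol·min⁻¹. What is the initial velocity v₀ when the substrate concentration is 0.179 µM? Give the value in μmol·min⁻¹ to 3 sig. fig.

v = Vmax·[S]/(Km + [S]) = 7.98 × 0.179 / (0.544 + 0.179)
  = 1.428 / 0.7230 = 1.98 μmol·min⁻¹.

1.98 μmol·min⁻¹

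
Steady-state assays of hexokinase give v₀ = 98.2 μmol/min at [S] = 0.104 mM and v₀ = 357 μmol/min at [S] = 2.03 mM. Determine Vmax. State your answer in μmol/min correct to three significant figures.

416 μmol/min

In reciprocal form, 1/v = (Km/Vmax)·(1/[S]) + 1/Vmax. The two points give (1/[S], 1/v) = (9.615, 0.01018) and (0.4926, 0.002801).
Slope = (0.01018 − 0.002801)/(9.615 − 0.4926) = 0.0008092; intercept = 0.01018 − 0.0008092×9.615 = 0.002402.
Vmax = 1/intercept = 416 μmol/min; Km = slope × Vmax = 0.0008092 × 416 = 0.337 mM.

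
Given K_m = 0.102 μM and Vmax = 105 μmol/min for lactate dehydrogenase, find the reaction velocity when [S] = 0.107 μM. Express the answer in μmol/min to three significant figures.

[S]/(Km+[S]) = 0.107/0.2090 = 0.5120, the fractional saturation.
v = 0.5120 × Vmax = 0.5120 × 105 = 53.8 μmol/min.

53.8 μmol/min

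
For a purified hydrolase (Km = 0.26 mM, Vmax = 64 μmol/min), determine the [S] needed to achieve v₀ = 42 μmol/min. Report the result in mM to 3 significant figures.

0.496 mM

The required fractional saturation is v/Vmax = 42/64 = 0.6562.
Then [S]/(Km+[S]) = 0.6562 ⇒ [S] = 0.26 × 0.6562/(1 − 0.6562) = 0.496 mM.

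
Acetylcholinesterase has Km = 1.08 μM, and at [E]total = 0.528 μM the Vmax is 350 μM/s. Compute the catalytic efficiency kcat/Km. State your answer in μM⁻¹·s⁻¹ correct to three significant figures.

614 μM⁻¹·s⁻¹

kcat = Vmax/[E]total = 350/0.528 = 663 s⁻¹.
kcat/Km = 663/1.08 = 614 μM⁻¹·s⁻¹.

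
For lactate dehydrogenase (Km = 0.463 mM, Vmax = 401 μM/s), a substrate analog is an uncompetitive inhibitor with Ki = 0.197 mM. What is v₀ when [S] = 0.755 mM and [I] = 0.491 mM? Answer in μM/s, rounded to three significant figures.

97.7 μM/s

α = 1 + [I]/Ki = 1 + 0.491/0.197 = 3.492.
For an uncompetitive inhibitor, both parameters are divided by α, giving Vmax/α and Km/α: Km,app = 0.133 mM, Vmax,app = 115 μM/s.
v = Vmax,app·[S]/(Km,app + [S]) = 115 × 0.755/(0.133 + 0.755) = 97.7 μM/s.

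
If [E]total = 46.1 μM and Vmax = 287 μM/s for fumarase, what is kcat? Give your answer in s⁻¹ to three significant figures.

kcat = Vmax/[E]total = 287 μM/s / 46.1 μM = 6.23 s⁻¹.

6.23 s⁻¹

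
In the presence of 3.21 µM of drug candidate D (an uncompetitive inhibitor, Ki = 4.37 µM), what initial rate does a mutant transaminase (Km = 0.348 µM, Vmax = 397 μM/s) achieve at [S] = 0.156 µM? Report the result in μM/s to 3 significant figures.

100 μM/s

With α = 1 + [I]/Ki = 1 + 3.21/4.37 = 1.735, the uncompetitive rate law is v = (Vmax/α)·[S] / (Km/α + [S]).
v = (397/1.735)×0.156 / (0.348/1.735 + 0.156) = 35.70/0.3566 = 100 μM/s.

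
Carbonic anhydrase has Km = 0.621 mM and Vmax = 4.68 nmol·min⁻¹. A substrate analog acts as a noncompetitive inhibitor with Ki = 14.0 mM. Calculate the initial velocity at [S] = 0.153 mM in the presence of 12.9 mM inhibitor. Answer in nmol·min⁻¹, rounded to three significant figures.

0.481 nmol·min⁻¹

With α = 1 + [I]/Ki = 1 + 12.9/14.0 = 1.921, the noncompetitive rate law is v = (Vmax/α)·[S] / (Km + [S]).
v = (4.68/1.921)×0.153 / (0.621 + 0.153) = 0.3727/0.7740 = 0.481 nmol·min⁻¹.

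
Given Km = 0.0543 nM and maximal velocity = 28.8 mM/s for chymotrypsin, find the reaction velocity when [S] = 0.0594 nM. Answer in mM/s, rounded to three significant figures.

[S]/(Km+[S]) = 0.0594/0.1137 = 0.5224, the fractional saturation.
v = 0.5224 × Vmax = 0.5224 × 28.8 = 15.0 mM/s.

15.0 mM/s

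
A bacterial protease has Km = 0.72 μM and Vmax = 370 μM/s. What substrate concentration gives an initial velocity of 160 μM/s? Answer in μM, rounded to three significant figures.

The required fractional saturation is v/Vmax = 160/370 = 0.4324.
Then [S]/(Km+[S]) = 0.4324 ⇒ [S] = 0.72 × 0.4324/(1 − 0.4324) = 0.549 μM.

0.549 μM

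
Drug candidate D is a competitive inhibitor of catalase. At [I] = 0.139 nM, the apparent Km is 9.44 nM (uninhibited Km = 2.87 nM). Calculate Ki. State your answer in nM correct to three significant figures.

0.0607 nM

Competitive: Km,app = α·Km with α = 1 + [I]/Ki.
α = Km,app/Km = 9.44/2.87 = 3.289.
Ki = [I]/(α − 1) = 0.139/2.289 = 0.0607 nM.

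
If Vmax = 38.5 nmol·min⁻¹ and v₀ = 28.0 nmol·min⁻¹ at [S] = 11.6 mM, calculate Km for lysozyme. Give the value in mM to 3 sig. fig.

v/Vmax = 28.0/38.5 = 0.7273 = [S]/(Km+[S]).
So Km + [S] = [S]/0.7273 = 15.95 mM, giving Km = 15.95 − 11.6 = 4.35 mM.

4.35 mM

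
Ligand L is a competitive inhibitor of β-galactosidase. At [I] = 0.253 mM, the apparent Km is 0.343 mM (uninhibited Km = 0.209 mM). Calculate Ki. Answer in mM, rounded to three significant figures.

0.395 mM

Competitive: Km,app = α·Km with α = 1 + [I]/Ki.
α = Km,app/Km = 0.343/0.209 = 1.641.
Ki = [I]/(α − 1) = 0.253/0.6411 = 0.395 mM.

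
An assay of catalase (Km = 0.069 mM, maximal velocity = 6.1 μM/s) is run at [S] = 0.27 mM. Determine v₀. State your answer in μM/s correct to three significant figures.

4.86 μM/s

v = Vmax·[S]/(Km + [S]) = 6.1 × 0.27 / (0.069 + 0.27)
  = 1.647 / 0.3390 = 4.86 μM/s.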